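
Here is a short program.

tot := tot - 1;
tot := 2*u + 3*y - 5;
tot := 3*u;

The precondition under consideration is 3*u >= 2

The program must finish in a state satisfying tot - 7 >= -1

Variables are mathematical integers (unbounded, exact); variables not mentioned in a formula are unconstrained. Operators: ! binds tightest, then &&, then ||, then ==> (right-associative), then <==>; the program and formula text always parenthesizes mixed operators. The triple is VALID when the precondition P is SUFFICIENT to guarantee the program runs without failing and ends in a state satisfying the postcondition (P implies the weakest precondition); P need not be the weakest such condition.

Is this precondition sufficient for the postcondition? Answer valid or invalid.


Working backward. After the program, the postcondition tot - 7 >= -1 must hold; in canonical form it is tot >= 6.
Before tot := 3*u: 3*u >= 6
Before tot := 2*u + 3*y - 5: 3*u >= 6
Before tot := tot - 1: 3*u >= 6
The weakest precondition is 3*u >= 6.
Check whether 3*u >= 2 implies it.
Countermodel: at the initial state u = 1, the precondition holds but the weakest precondition fails.
Answer: invalid


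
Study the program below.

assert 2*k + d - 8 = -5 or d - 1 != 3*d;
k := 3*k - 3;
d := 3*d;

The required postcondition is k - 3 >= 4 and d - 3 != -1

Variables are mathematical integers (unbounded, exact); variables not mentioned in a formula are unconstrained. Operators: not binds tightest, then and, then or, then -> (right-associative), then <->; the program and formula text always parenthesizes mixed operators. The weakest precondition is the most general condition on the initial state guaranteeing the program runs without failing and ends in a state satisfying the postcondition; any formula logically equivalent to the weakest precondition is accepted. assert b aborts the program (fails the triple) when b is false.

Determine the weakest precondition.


Working backward. After the program, the postcondition k - 3 >= 4 and d - 3 != -1 must hold; in canonical form it is k >= 7 and d != 2.
Before d := 3*d: k >= 7 and 3*d != 2
Before k := 3*k - 3: 3*k >= 10 and 3*d != 2
Before assert 2*k + d - 8 = -5 or d - 1 != 3*d: (d + 2*k = 3 or 2*d != -1) and 3*k >= 10 and 3*d != 2
Answer: WP = (d + 2*k = 3 or 2*d != -1) and 3*k >= 10 and 3*d != 2


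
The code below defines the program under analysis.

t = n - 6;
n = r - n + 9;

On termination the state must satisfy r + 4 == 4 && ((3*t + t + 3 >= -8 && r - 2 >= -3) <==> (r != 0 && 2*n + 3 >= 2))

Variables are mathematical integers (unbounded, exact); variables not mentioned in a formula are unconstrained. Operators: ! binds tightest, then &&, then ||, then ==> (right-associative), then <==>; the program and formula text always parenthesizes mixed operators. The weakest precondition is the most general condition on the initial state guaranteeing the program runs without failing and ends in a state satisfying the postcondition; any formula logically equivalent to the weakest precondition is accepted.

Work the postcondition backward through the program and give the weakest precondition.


Working backward. After the program, the postcondition r + 4 == 4 && ((3*t + t + 3 >= -8 && r - 2 >= -3) <==> (r != 0 && 2*n + 3 >= 2)) must hold; in canonical form it is r == 0 && ((4*t >= -11 && r >= -1) <==> (r != 0 && 2*n >= -1)).
Before n := r - n + 9: r == 0 && ((4*t >= -11 && r >= -1) <==> (r != 0 && 2*r >= 2*n - 19))
Before t := n - 6: r == 0 && ((4*n >= 13 && r >= -1) <==> (r != 0 && 2*r >= 2*n - 19))
Answer: WP = r == 0 && ((4*n >= 13 && r >= -1) <==> (r != 0 && 2*r >= 2*n - 19))


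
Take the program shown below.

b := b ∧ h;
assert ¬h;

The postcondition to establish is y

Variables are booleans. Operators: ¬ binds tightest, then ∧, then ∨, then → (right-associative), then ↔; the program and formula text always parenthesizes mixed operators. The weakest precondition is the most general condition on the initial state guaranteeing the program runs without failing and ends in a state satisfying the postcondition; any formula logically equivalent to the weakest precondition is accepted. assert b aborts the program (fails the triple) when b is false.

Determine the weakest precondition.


Working backward. After the program, y must hold.
Before assert ¬h: (¬h) ∧ y
Before b := b ∧ h: (¬h) ∧ y
Answer: WP = (¬h) ∧ y


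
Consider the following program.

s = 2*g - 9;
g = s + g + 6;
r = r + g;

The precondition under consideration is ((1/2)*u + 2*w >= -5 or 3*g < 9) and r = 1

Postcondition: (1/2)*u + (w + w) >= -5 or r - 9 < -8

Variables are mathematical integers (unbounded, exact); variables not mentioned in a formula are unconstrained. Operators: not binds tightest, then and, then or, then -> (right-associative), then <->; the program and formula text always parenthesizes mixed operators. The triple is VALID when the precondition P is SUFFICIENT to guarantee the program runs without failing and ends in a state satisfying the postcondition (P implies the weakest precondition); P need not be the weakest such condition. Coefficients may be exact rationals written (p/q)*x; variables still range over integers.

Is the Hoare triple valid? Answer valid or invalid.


Working backward. After the program, the postcondition (1/2)*u + (w + w) >= -5 or r - 9 < -8 must hold; in canonical form it is (1/2)*u + 2*w >= -5 or r < 1.
Before r := r + g: (1/2)*u + 2*w >= -5 or g + r < 1
Before g := s + g + 6: (1/2)*u + 2*w >= -5 or g + r + s < -5
Before s := 2*g - 9: (1/2)*u + 2*w >= -5 or 3*g + r < 4
The weakest precondition is (1/2)*u + 2*w >= -5 or 3*g + r < 4.
Check whether ((1/2)*u + 2*w >= -5 or 3*g < 9) and r = 1 implies it.
Countermodel: at the initial state g = 1, r = 1, u = -11, w = 0, the precondition holds but the weakest precondition fails.
Answer: invalid


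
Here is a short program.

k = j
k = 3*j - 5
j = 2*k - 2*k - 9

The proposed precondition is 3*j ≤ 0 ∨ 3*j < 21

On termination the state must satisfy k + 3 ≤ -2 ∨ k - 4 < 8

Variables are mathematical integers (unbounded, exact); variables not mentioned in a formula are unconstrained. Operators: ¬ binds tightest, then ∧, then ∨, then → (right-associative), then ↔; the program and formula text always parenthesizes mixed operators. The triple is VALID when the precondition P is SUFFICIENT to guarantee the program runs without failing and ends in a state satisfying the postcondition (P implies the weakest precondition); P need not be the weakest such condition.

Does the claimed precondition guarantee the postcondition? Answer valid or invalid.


Working backward. After the program, the postcondition k + 3 ≤ -2 ∨ k - 4 < 8 must hold; in canonical form it is k ≤ -5 ∨ k < 12.
Before j := 2*k - 2*k - 9: k ≤ -5 ∨ k < 12
Before k := 3*j - 5: 3*j ≤ 0 ∨ 3*j < 17
Before k := j: 3*j ≤ 0 ∨ 3*j < 17
The weakest precondition is 3*j ≤ 0 ∨ 3*j < 17.
Check whether 3*j ≤ 0 ∨ 3*j < 21 implies it.
Countermodel: at the initial state j = 6, the precondition holds but the weakest precondition fails.
Answer: invalid


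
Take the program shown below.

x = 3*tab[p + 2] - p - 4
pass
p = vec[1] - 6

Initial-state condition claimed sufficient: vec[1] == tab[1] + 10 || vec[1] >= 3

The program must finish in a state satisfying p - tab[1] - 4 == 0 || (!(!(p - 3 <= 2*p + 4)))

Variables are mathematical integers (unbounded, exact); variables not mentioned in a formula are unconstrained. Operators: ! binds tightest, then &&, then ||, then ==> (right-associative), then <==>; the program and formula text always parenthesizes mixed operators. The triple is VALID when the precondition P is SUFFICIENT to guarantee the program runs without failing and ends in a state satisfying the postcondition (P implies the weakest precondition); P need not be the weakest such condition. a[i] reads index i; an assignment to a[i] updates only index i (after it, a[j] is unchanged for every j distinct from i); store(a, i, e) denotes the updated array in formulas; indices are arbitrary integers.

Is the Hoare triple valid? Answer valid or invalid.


Working backward. After the program, the postcondition p - tab[1] - 4 == 0 || (!(!(p - 3 <= 2*p + 4))) must hold; in canonical form it is p == tab[1] + 4 || p >= -7.
Before p := vec[1] - 6: vec[1] == tab[1] + 10 || vec[1] >= -1
Before skip: vec[1] == tab[1] + 10 || vec[1] >= -1
Before x := 3*tab[p + 2] - p - 4: vec[1] == tab[1] + 10 || vec[1] >= -1
The weakest precondition is vec[1] == tab[1] + 10 || vec[1] >= -1.
Check whether vec[1] == tab[1] + 10 || vec[1] >= 3 implies it.
Every state satisfying the precondition satisfies the weakest precondition: the implication holds.
Answer: valid


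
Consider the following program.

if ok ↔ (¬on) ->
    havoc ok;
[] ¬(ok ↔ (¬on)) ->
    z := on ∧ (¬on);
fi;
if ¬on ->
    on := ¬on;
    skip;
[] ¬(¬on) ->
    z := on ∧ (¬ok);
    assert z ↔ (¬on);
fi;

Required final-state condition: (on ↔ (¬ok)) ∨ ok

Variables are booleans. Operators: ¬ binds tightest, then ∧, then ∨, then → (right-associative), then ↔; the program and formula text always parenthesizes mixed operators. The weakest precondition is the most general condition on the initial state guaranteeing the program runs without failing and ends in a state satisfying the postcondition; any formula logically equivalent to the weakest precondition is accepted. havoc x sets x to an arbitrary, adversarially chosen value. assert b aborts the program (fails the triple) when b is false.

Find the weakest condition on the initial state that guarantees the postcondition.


Working backward. After the program, (on ↔ (¬ok)) ∨ ok must hold.
Then branch requires ((¬on) ↔ (¬ok)) ∨ ok; else branch requires ((on ∧ (¬ok)) ↔ (¬on)) ∧ ((on ↔ (¬ok)) ∨ ok).
Before the if: ((¬on) → (((¬on) ↔ (¬ok)) ∨ ok)) ∧ (on → (((on ∧ (¬ok)) ↔ (¬on)) ∧ ((on ↔ (¬ok)) ∨ ok)))
Then branch requires on → ((on ↔ (¬on)) ∧ on); else branch requires ((¬on) → (((¬on) ↔ (¬ok)) ∨ ok)) ∧ (on → (((on ∧ (¬ok)) ↔ (¬on)) ∧ ((on ↔ (¬ok)) ∨ ok))).
Before the if: ((ok ↔ (¬on)) → (on → ((on ↔ (¬on)) ∧ on))) ∧ ((¬(ok ↔ (¬on))) → (((¬on) → (((¬on) ↔ (¬ok)) ∨ ok)) ∧ (on → (((on ∧ (¬ok)) ↔ (¬on)) ∧ ((on ↔ (¬ok)) ∨ ok)))))
Answer: WP = ((ok ↔ (¬on)) → (on → ((on ↔ (¬on)) ∧ on))) ∧ ((¬(ok ↔ (¬on))) → (((¬on) → (((¬on) ↔ (¬ok)) ∨ ok)) ∧ (on → (((on ∧ (¬ok)) ↔ (¬on)) ∧ ((on ↔ (¬ok)) ∨ ok)))))


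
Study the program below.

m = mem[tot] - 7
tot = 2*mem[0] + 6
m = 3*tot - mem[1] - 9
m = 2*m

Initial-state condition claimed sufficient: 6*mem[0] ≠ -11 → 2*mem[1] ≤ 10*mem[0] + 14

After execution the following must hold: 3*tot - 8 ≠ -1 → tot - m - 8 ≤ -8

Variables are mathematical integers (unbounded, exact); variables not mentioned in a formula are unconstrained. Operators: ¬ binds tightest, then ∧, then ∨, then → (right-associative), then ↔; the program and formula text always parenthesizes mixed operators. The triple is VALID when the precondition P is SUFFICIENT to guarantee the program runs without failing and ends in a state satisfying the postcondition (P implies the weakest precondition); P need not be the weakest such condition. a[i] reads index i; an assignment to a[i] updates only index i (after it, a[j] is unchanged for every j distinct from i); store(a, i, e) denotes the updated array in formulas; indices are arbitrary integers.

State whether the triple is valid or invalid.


Working backward. After the program, the postcondition 3*tot - 8 ≠ -1 → tot - m - 8 ≤ -8 must hold; in canonical form it is 3*tot ≠ 7 → tot ≤ m.
Before m := 2*m: 3*tot ≠ 7 → tot ≤ 2*m
Before m := 3*tot - mem[1] - 9: 3*tot ≠ 7 → 2*mem[1] ≤ 5*tot - 18
Before tot := 2*mem[0] + 6: 6*mem[0] ≠ -11 → 2*mem[1] ≤ 10*mem[0] + 12
Before m := mem[tot] - 7: 6*mem[0] ≠ -11 → 2*mem[1] ≤ 10*mem[0] + 12
The weakest precondition is 6*mem[0] ≠ -11 → 2*mem[1] ≤ 10*mem[0] + 12.
Check whether 6*mem[0] ≠ -11 → 2*mem[1] ≤ 10*mem[0] + 14 implies it.
Countermodel: at the initial state mem = {[0] = -1, [1] = 2, elsewhere 2}, the precondition holds but the weakest precondition fails.
Answer: invalid


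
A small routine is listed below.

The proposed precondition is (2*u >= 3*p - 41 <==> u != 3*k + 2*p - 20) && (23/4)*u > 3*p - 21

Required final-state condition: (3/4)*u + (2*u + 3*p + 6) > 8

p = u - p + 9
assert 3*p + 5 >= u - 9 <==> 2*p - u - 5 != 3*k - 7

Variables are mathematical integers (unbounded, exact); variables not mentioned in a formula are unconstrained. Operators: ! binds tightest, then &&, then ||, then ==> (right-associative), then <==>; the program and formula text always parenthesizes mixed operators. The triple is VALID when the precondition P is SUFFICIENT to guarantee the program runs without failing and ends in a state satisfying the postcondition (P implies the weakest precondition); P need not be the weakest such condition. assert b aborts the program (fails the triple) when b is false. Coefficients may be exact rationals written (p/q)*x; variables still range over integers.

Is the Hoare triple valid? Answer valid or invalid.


Working backward. After the program, the postcondition (3/4)*u + (2*u + 3*p + 6) > 8 must hold; in canonical form it is 3*p + (11/4)*u > 2.
Before assert 3*p + 5 >= u - 9 <==> 2*p - u - 5 != 3*k - 7: (3*p >= u - 14 <==> 2*p != 3*k + u - 2) && 3*p + (11/4)*u > 2
Before p := u - p + 9: (2*u >= 3*p - 41 <==> u != 3*k + 2*p - 20) && (23/4)*u > 3*p - 25
The weakest precondition is (2*u >= 3*p - 41 <==> u != 3*k + 2*p - 20) && (23/4)*u > 3*p - 25.
Check whether (2*u >= 3*p - 41 <==> u != 3*k + 2*p - 20) && (23/4)*u > 3*p - 21 implies it.
Every state satisfying the precondition satisfies the weakest precondition: the implication holds.
Answer: valid


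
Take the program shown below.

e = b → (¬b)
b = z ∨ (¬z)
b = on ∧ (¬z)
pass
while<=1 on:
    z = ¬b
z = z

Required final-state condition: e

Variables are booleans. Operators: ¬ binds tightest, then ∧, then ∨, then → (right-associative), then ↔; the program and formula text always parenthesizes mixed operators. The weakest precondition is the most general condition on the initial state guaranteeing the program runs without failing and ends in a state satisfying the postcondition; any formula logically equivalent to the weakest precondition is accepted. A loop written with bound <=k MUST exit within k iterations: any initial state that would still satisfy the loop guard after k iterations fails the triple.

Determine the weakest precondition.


Working backward. After the program, e must hold.
Before z := z: e
Before the loop (bound <=1), unroll the exhaustion recursion (WP_0 = exit-now case; WP_j = one more guarded iteration, up to j = 1):
  WP_0: (¬on) ∧ e
  WP_1: (on → ((¬on) ∧ e)) ∧ ((¬on) → e)
So before the loop: (on → ((¬on) ∧ e)) ∧ ((¬on) → e)
Before skip: (on → ((¬on) ∧ e)) ∧ ((¬on) → e)
Before b := on ∧ (¬z): (on → ((¬on) ∧ e)) ∧ ((¬on) → e)
Before b := z ∨ (¬z): (on → ((¬on) ∧ e)) ∧ ((¬on) → e)
Before e := b → (¬b): (on → ((¬on) ∧ (b → (¬b)))) ∧ ((¬on) → (b → (¬b)))
Answer: WP = (on → ((¬on) ∧ (b → (¬b)))) ∧ ((¬on) → (b → (¬b)))


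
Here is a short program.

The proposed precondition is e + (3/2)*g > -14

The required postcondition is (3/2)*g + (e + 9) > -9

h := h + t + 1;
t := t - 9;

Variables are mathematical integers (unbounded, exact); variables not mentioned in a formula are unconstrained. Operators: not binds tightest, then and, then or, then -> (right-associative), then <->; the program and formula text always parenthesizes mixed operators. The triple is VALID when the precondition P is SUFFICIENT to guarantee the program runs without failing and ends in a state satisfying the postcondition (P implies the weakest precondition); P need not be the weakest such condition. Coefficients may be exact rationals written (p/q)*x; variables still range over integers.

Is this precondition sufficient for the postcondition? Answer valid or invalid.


Working backward. After the program, the postcondition (3/2)*g + (e + 9) > -9 must hold; in canonical form it is e + (3/2)*g > -18.
Before t := t - 9: e + (3/2)*g > -18
Before h := h + t + 1: e + (3/2)*g > -18
The weakest precondition is e + (3/2)*g > -18.
Check whether e + (3/2)*g > -14 implies it.
Every state satisfying the precondition satisfies the weakest precondition: the implication holds.
Answer: valid


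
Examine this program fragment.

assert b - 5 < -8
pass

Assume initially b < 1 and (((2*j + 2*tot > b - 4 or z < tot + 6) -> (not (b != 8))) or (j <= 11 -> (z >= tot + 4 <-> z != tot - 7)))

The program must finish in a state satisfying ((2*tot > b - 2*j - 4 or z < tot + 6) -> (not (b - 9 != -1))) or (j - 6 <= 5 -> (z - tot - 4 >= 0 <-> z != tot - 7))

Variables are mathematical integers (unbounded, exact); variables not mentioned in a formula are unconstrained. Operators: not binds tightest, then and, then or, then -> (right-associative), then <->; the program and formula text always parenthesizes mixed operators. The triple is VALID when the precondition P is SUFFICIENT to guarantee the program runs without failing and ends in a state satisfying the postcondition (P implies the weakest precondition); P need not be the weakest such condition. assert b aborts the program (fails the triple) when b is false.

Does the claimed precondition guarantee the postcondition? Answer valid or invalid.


Working backward. After the program, the postcondition ((2*tot > b - 2*j - 4 or z < tot + 6) -> (not (b - 9 != -1))) or (j - 6 <= 5 -> (z - tot - 4 >= 0 <-> z != tot - 7)) must hold; in canonical form it is ((2*j + 2*tot > b - 4 or z < tot + 6) -> (not (b != 8))) or (j <= 11 -> (z >= tot + 4 <-> z != tot - 7)).
Before skip: ((2*j + 2*tot > b - 4 or z < tot + 6) -> (not (b != 8))) or (j <= 11 -> (z >= tot + 4 <-> z != tot - 7))
Before assert b - 5 < -8: b < -3 and (((2*j + 2*tot > b - 4 or z < tot + 6) -> (not (b != 8))) or (j <= 11 -> (z >= tot + 4 <-> z != tot - 7)))
The weakest precondition is b < -3 and (((2*j + 2*tot > b - 4 or z < tot + 6) -> (not (b != 8))) or (j <= 11 -> (z >= tot + 4 <-> z != tot - 7))).
Check whether b < 1 and (((2*j + 2*tot > b - 4 or z < tot + 6) -> (not (b != 8))) or (j <= 11 -> (z >= tot + 4 <-> z != tot - 7))) implies it.
Countermodel: at the initial state b = 0, j = 12, tot = 0, z = -7, the precondition holds but the weakest precondition fails.
Answer: invalid


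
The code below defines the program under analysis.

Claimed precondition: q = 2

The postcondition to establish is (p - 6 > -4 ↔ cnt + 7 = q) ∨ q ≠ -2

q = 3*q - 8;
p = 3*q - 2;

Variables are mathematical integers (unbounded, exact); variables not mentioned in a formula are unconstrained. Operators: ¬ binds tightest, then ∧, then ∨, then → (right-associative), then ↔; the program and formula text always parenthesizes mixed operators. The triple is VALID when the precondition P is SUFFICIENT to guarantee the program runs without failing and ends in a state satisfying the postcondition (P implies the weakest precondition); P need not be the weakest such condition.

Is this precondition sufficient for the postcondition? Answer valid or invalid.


Working backward. After the program, the postcondition (p - 6 > -4 ↔ cnt + 7 = q) ∨ q ≠ -2 must hold; in canonical form it is (p > 2 ↔ cnt = q - 7) ∨ q ≠ -2.
Before p := 3*q - 2: (3*q > 4 ↔ cnt = q - 7) ∨ q ≠ -2
Before q := 3*q - 8: (9*q > 28 ↔ cnt = 3*q - 15) ∨ 3*q ≠ 6
The weakest precondition is (9*q > 28 ↔ cnt = 3*q - 15) ∨ 3*q ≠ 6.
Check whether q = 2 implies it.
Countermodel: at the initial state cnt = -9, q = 2, the precondition holds but the weakest precondition fails.
Answer: invalid


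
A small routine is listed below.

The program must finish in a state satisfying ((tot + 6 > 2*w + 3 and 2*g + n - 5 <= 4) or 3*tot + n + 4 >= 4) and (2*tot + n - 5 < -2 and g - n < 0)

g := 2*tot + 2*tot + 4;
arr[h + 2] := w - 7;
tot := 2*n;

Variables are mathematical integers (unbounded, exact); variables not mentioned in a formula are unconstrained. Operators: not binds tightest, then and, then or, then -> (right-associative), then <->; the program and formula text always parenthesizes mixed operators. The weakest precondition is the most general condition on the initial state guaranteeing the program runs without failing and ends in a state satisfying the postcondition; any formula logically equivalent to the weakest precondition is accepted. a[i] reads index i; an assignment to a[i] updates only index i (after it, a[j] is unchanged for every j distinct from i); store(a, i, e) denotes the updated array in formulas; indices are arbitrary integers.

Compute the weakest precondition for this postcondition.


Working backward. After the program, the postcondition ((tot + 6 > 2*w + 3 and 2*g + n - 5 <= 4) or 3*tot + n + 4 >= 4) and (2*tot + n - 5 < -2 and g - n < 0) must hold; in canonical form it is ((tot > 2*w - 3 and 2*g + n <= 9) or n + 3*tot >= 0) and n + 2*tot < 3 and g < n.
Before tot := 2*n: ((2*n > 2*w - 3 and 2*g + n <= 9) or 7*n >= 0) and 5*n < 3 and g < n
Before arr[h + 2] := w - 7: ((2*n > 2*w - 3 and 2*g + n <= 9) or 7*n >= 0) and 5*n < 3 and g < n
Before g := 2*tot + 2*tot + 4: ((2*n > 2*w - 3 and n + 8*tot <= 1) or 7*n >= 0) and 5*n < 3 and 4*tot < n - 4
Answer: WP = ((2*n > 2*w - 3 and n + 8*tot <= 1) or 7*n >= 0) and 5*n < 3 and 4*tot < n - 4


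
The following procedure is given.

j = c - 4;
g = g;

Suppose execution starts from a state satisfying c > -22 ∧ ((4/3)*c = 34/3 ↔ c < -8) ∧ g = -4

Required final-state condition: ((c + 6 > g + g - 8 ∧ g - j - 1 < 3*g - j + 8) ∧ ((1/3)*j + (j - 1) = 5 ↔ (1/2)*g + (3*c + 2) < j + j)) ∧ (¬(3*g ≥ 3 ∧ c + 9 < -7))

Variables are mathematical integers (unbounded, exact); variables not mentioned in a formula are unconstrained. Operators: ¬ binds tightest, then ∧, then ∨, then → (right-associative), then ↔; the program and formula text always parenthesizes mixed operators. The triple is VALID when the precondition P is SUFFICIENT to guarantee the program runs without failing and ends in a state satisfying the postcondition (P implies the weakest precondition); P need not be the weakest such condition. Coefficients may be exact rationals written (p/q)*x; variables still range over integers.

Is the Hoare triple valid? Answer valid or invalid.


Working backward. After the program, the postcondition ((c + 6 > g + g - 8 ∧ g - j - 1 < 3*g - j + 8) ∧ ((1/3)*j + (j - 1) = 5 ↔ (1/2)*g + (3*c + 2) < j + j)) ∧ (¬(3*g ≥ 3 ∧ c + 9 < -7)) must hold; in canonical form it is c > 2*g - 14 ∧ 2*g > -9 ∧ ((4/3)*j = 6 ↔ 3*c + (1/2)*g < 2*j - 2) ∧ (¬(3*g ≥ 3 ∧ c < -16)).
Before g := g: c > 2*g - 14 ∧ 2*g > -9 ∧ ((4/3)*j = 6 ↔ 3*c + (1/2)*g < 2*j - 2) ∧ (¬(3*g ≥ 3 ∧ c < -16))
Before j := c - 4: c > 2*g - 14 ∧ 2*g > -9 ∧ ((4/3)*c = 34/3 ↔ c + (1/2)*g < -10) ∧ (¬(3*g ≥ 3 ∧ c < -16))
The weakest precondition is c > 2*g - 14 ∧ 2*g > -9 ∧ ((4/3)*c = 34/3 ↔ c + (1/2)*g < -10) ∧ (¬(3*g ≥ 3 ∧ c < -16)).
Check whether c > -22 ∧ ((4/3)*c = 34/3 ↔ c < -8) ∧ g = -4 implies it.
Every state satisfying the precondition satisfies the weakest precondition: the implication holds.
Answer: valid


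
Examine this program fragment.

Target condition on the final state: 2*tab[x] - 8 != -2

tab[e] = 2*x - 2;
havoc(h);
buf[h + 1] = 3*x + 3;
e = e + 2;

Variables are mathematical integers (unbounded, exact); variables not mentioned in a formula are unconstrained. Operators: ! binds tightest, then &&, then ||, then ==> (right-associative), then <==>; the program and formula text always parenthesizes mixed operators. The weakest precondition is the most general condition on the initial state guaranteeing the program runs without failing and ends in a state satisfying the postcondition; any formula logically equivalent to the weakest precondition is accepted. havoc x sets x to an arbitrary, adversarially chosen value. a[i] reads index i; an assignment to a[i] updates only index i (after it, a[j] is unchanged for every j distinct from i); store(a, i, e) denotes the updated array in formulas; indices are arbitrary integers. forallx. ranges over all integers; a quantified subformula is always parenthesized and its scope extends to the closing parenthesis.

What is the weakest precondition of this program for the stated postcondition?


Working backward. After the program, the postcondition 2*tab[x] - 8 != -2 must hold; in canonical form it is 2*tab[x] != 6.
Before e := e + 2: 2*tab[x] != 6
Before buf[h + 1] := 3*x + 3: 2*tab[x] != 6
Before havoc h: 2*tab[x] != 6
Before tab[e] := 2*x - 2: 2*store(tab, e, 2*x - 2)[x] != 6
Answer: WP = 2*store(tab, e, 2*x - 2)[x] != 6


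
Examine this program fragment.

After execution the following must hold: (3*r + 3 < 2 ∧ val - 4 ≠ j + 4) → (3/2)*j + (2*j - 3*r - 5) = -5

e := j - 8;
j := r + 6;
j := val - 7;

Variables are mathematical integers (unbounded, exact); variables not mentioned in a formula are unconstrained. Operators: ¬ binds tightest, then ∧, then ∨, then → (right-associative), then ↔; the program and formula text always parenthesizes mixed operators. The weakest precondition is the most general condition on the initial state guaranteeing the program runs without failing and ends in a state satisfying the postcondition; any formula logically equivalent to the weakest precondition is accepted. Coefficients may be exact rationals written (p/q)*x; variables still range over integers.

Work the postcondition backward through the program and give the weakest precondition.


Working backward. After the program, the postcondition (3*r + 3 < 2 ∧ val - 4 ≠ j + 4) → (3/2)*j + (2*j - 3*r - 5) = -5 must hold; in canonical form it is (3*r < -1 ∧ val ≠ j + 8) → (7/2)*j = 3*r.
Before j := val - 7: 3*r < -1 → (7/2)*val = 3*r + 49/2
Before j := r + 6: 3*r < -1 → (7/2)*val = 3*r + 49/2
Before e := j - 8: 3*r < -1 → (7/2)*val = 3*r + 49/2
Answer: WP = 3*r < -1 → (7/2)*val = 3*r + 49/2


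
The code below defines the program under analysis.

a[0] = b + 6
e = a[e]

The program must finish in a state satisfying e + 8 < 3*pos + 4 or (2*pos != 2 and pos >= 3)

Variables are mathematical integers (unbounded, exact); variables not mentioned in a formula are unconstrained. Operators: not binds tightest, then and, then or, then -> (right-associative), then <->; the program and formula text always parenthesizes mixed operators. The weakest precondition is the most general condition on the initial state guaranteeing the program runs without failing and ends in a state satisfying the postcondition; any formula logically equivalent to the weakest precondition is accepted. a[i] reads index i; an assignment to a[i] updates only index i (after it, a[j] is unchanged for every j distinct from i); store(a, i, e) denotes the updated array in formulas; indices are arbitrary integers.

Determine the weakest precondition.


Working backward. After the program, the postcondition e + 8 < 3*pos + 4 or (2*pos != 2 and pos >= 3) must hold; in canonical form it is e < 3*pos - 4 or (2*pos != 2 and pos >= 3).
Before e := a[e]: a[e] < 3*pos - 4 or (2*pos != 2 and pos >= 3)
Before a[0] := b + 6: store(a, 0, b + 6)[e] < 3*pos - 4 or (2*pos != 2 and pos >= 3)
Answer: WP = store(a, 0, b + 6)[e] < 3*pos - 4 or (2*pos != 2 and pos >= 3)


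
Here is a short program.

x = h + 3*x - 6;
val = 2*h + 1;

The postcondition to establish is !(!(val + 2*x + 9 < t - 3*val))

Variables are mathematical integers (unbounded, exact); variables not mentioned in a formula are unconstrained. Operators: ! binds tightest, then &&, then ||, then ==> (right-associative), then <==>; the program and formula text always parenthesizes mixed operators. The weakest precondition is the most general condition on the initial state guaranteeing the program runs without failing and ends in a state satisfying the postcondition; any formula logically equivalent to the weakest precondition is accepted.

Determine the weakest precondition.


Working backward. After the program, the postcondition !(!(val + 2*x + 9 < t - 3*val)) must hold; in canonical form it is 4*val + 2*x < t - 9.
Before val := 2*h + 1: 8*h + 2*x < t - 13
Before x := h + 3*x - 6: 10*h + 6*x < t - 1
Answer: WP = 10*h + 6*x < t - 1


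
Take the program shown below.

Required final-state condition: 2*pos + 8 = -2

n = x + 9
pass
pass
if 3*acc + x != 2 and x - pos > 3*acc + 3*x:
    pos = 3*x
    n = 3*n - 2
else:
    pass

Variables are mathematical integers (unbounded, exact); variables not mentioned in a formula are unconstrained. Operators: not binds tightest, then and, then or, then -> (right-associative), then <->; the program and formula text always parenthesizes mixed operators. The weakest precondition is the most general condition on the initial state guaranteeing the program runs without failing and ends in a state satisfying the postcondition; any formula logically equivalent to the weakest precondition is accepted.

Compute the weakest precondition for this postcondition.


Working backward. After the program, the postcondition 2*pos + 8 = -2 must hold; in canonical form it is 2*pos = -10.
Then branch requires 6*x = -10; else branch requires 2*pos = -10.
Before the if: ((3*acc + x != 2 and 3*acc + pos + 2*x < 0) -> 6*x = -10) and ((not (3*acc + x != 2 and 3*acc + pos + 2*x < 0)) -> 2*pos = -10)
Before skip: ((3*acc + x != 2 and 3*acc + pos + 2*x < 0) -> 6*x = -10) and ((not (3*acc + x != 2 and 3*acc + pos + 2*x < 0)) -> 2*pos = -10)
Before skip: ((3*acc + x != 2 and 3*acc + pos + 2*x < 0) -> 6*x = -10) and ((not (3*acc + x != 2 and 3*acc + pos + 2*x < 0)) -> 2*pos = -10)
Before n := x + 9: ((3*acc + x != 2 and 3*acc + pos + 2*x < 0) -> 6*x = -10) and ((not (3*acc + x != 2 and 3*acc + pos + 2*x < 0)) -> 2*pos = -10)
Answer: WP = ((3*acc + x != 2 and 3*acc + pos + 2*x < 0) -> 6*x = -10) and ((not (3*acc + x != 2 and 3*acc + pos + 2*x < 0)) -> 2*pos = -10)


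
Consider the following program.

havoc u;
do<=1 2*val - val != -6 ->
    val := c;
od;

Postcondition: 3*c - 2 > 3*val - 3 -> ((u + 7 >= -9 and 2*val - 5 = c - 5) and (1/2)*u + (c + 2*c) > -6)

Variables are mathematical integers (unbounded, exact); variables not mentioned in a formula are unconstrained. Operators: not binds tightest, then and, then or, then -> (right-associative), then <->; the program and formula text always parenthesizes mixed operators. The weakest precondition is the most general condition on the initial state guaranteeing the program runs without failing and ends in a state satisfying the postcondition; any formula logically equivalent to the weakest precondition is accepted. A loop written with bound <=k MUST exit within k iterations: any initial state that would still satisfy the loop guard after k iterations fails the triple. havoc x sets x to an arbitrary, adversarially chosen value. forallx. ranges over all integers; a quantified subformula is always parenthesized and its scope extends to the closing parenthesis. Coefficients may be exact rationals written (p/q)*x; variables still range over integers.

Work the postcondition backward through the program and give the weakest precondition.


Working backward. After the program, the postcondition 3*c - 2 > 3*val - 3 -> ((u + 7 >= -9 and 2*val - 5 = c - 5) and (1/2)*u + (c + 2*c) > -6) must hold; in canonical form it is 3*c > 3*val - 1 -> (u >= -16 and 2*val = c and 3*c + (1/2)*u > -6).
Before the loop (bound <=1), unroll the exhaustion recursion (WP_0 = exit-now case; WP_j = one more guarded iteration, up to j = 1):
  WP_0: (not (val != -6)) and (3*c > 3*val - 1 -> (u >= -16 and 2*val = c and 3*c + (1/2)*u > -6))
  WP_1: (val != -6 -> ((not (c != -6)) and u >= -16 and c = 0 and 3*c + (1/2)*u > -6)) and ((not (val != -6)) -> (3*c > 3*val - 1 -> (u >= -16 and 2*val = c and 3*c + (1/2)*u > -6)))
So before the loop: (val != -6 -> ((not (c != -6)) and u >= -16 and c = 0 and 3*c + (1/2)*u > -6)) and ((not (val != -6)) -> (3*c > 3*val - 1 -> (u >= -16 and 2*val = c and 3*c + (1/2)*u > -6)))
Before havoc u: forall u_1. ((val != -6 -> ((not (c != -6)) and u_1 >= -16 and c = 0 and 3*c + (1/2)*u_1 > -6)) and ((not (val != -6)) -> (3*c > 3*val - 1 -> (u_1 >= -16 and 2*val = c and 3*c + (1/2)*u_1 > -6))))
Answer: WP = forall u_1. ((val != -6 -> ((not (c != -6)) and u_1 >= -16 and c = 0 and 3*c + (1/2)*u_1 > -6)) and ((not (val != -6)) -> (3*c > 3*val - 1 -> (u_1 >= -16 and 2*val = c and 3*c + (1/2)*u_1 > -6))))


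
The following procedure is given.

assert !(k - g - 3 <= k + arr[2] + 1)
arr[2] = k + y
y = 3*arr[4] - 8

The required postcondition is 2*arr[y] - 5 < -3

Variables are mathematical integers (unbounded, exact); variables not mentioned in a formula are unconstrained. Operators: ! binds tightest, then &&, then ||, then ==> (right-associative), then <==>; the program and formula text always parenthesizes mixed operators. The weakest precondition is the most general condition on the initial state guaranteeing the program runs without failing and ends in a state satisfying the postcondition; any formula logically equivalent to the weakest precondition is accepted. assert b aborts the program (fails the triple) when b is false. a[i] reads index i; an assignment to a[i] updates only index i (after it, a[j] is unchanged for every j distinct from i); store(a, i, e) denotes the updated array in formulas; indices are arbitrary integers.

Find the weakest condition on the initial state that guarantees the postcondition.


Working backward. After the program, the postcondition 2*arr[y] - 5 < -3 must hold; in canonical form it is 2*arr[y] < 2.
Before y := 3*arr[4] - 8: 2*arr[3*arr[4] - 8] < 2
Before arr[2] := k + y: 2*store(arr, 2, k + y)[3*arr[4] - 8] < 2
Before assert !(k - g - 3 <= k + arr[2] + 1): (!(arr[2] + g >= -4)) && 2*store(arr, 2, k + y)[3*arr[4] - 8] < 2
Answer: WP = (!(arr[2] + g >= -4)) && 2*store(arr, 2, k + y)[3*arr[4] - 8] < 2


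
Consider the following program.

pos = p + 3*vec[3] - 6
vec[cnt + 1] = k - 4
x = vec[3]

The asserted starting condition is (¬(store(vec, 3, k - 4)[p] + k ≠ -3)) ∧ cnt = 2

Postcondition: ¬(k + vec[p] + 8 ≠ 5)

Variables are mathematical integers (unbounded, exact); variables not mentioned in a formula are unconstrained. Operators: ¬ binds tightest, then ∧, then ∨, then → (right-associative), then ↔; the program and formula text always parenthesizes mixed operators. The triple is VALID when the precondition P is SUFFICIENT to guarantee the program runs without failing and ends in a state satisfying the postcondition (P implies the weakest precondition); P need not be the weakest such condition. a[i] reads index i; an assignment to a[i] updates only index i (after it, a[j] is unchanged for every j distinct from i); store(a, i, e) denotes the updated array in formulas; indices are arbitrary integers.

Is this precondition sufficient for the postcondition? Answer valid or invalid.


Working backward. After the program, the postcondition ¬(k + vec[p] + 8 ≠ 5) must hold; in canonical form it is ¬(vec[p] + k ≠ -3).
Before x := vec[3]: ¬(vec[p] + k ≠ -3)
Before vec[cnt + 1] := k - 4: ¬(store(vec, cnt + 1, k - 4)[p] + k ≠ -3)
Before pos := p + 3*vec[3] - 6: ¬(store(vec, cnt + 1, k - 4)[p] + k ≠ -3)
The weakest precondition is ¬(store(vec, cnt + 1, k - 4)[p] + k ≠ -3).
Check whether (¬(store(vec, 3, k - 4)[p] + k ≠ -3)) ∧ cnt = 2 implies it.
Every state satisfying the precondition satisfies the weakest precondition: the implication holds.
Answer: valid


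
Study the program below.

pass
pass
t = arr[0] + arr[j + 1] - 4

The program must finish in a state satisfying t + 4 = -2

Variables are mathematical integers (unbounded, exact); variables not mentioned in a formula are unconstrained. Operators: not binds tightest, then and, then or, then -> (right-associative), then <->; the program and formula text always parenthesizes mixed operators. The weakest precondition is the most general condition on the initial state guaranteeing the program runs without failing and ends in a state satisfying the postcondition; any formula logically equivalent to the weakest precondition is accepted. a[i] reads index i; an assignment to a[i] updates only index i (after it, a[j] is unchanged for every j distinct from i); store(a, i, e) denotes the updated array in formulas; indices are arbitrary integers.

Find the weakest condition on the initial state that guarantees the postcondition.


Working backward. After the program, the postcondition t + 4 = -2 must hold; in canonical form it is t = -6.
Before t := arr[0] + arr[j + 1] - 4: arr[j + 1] + arr[0] = -2
Before skip: arr[j + 1] + arr[0] = -2
Before skip: arr[j + 1] + arr[0] = -2
Answer: WP = arr[j + 1] + arr[0] = -2


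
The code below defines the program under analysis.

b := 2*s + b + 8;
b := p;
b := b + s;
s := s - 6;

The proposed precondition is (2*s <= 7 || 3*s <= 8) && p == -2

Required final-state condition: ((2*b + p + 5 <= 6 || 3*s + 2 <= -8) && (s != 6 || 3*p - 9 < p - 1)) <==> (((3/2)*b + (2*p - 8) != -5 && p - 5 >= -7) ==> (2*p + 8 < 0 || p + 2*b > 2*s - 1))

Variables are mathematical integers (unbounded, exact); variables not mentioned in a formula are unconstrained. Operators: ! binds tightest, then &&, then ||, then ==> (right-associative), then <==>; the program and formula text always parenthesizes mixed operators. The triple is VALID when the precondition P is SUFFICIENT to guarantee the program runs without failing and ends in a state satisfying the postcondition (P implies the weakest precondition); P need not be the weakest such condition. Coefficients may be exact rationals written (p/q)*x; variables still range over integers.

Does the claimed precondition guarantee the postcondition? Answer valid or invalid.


Working backward. After the program, the postcondition ((2*b + p + 5 <= 6 || 3*s + 2 <= -8) && (s != 6 || 3*p - 9 < p - 1)) <==> (((3/2)*b + (2*p - 8) != -5 && p - 5 >= -7) ==> (2*p + 8 < 0 || p + 2*b > 2*s - 1)) must hold; in canonical form it is ((2*b + p <= 1 || 3*s <= -10) && (s != 6 || 2*p < 8)) <==> (((3/2)*b + 2*p != 3 && p >= -2) ==> (2*p < -8 || 2*b + p > 2*s - 1)).
Before s := s - 6: ((2*b + p <= 1 || 3*s <= 8) && (s != 12 || 2*p < 8)) <==> (((3/2)*b + 2*p != 3 && p >= -2) ==> (2*p < -8 || 2*b + p > 2*s - 13))
Before b := b + s: ((2*b + p + 2*s <= 1 || 3*s <= 8) && (s != 12 || 2*p < 8)) <==> (((3/2)*b + 2*p + (3/2)*s != 3 && p >= -2) ==> (2*p < -8 || 2*b + p > -13))
Before b := p: ((3*p + 2*s <= 1 || 3*s <= 8) && (s != 12 || 2*p < 8)) <==> (((7/2)*p + (3/2)*s != 3 && p >= -2) ==> (2*p < -8 || 3*p > -13))
Before b := 2*s + b + 8: ((3*p + 2*s <= 1 || 3*s <= 8) && (s != 12 || 2*p < 8)) <==> (((7/2)*p + (3/2)*s != 3 && p >= -2) ==> (2*p < -8 || 3*p > -13))
The weakest precondition is ((3*p + 2*s <= 1 || 3*s <= 8) && (s != 12 || 2*p < 8)) <==> (((7/2)*p + (3/2)*s != 3 && p >= -2) ==> (2*p < -8 || 3*p > -13)).
Check whether (2*s <= 7 || 3*s <= 8) && p == -2 implies it.
Every state satisfying the precondition satisfies the weakest precondition: the implication holds.
Answer: valid


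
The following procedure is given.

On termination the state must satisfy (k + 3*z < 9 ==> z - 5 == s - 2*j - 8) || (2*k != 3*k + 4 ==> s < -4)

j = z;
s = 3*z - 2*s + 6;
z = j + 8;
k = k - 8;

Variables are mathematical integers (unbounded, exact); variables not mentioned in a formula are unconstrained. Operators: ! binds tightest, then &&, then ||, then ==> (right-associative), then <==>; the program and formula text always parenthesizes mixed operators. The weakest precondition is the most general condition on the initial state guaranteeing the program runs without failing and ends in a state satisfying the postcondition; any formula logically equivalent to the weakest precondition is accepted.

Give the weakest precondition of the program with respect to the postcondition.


Working backward. After the program, the postcondition (k + 3*z < 9 ==> z - 5 == s - 2*j - 8) || (2*k != 3*k + 4 ==> s < -4) must hold; in canonical form it is (k + 3*z < 9 ==> 2*j + z == s - 3) || (k != -4 ==> s < -4).
Before k := k - 8: (k + 3*z < 17 ==> 2*j + z == s - 3) || (k != 4 ==> s < -4)
Before z := j + 8: (3*j + k < -7 ==> 3*j == s - 11) || (k != 4 ==> s < -4)
Before s := 3*z - 2*s + 6: (3*j + k < -7 ==> 3*j + 2*s == 3*z - 5) || (k != 4 ==> 3*z < 2*s - 10)
Before j := z: (k + 3*z < -7 ==> 2*s == -5) || (k != 4 ==> 3*z < 2*s - 10)
Answer: WP = (k + 3*z < -7 ==> 2*s == -5) || (k != 4 ==> 3*z < 2*s - 10)
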